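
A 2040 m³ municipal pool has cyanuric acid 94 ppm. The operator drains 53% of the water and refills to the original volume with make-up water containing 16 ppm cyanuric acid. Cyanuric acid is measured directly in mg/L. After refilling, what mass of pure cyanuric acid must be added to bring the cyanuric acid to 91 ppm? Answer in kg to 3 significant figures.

78.2 kg

Volume: 2040 m³ = 2,040,000 L.
After draining 53% and refilling: 94 × 0.47 + 16 × 0.53 = 52.66 ppm.
Deficit to target: 91 − 52.66 = 38.34 mg/L.
Mass: 38.34 mg/L × 2,040,000 L = 78,210 g cyanuric acid.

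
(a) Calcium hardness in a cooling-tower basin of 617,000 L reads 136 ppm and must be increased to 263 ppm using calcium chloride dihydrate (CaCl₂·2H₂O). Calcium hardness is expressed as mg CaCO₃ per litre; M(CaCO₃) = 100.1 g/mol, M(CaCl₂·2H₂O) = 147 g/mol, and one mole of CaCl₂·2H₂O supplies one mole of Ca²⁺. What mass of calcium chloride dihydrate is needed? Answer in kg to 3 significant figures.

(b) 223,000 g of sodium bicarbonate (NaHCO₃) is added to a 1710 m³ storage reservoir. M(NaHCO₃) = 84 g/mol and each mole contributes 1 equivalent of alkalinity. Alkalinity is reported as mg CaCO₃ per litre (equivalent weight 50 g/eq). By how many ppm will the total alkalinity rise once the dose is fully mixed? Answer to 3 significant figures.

(a) 115 kg; (b) 77.6 ppm

(a) Hardness to add: (263 − 136) = 127 mg/L as CaCO₃ × 617,000 L = 78,360 g as CaCO₃.
(a) Moles of Ca²⁺ (1 mol Ca²⁺ ≡ 1 mol CaCO₃): 78,360 / 100.1 g/mol = 782.8 mol.
(a) Mass of CaCl₂·2H₂O: 782.8 × 147 = 115,100 g.

(b) Volume: 1710 m³ = 1,710,000 L.
(b) Moles of NaHCO₃: 223,000 g ÷ 84 g/mol = 2655 mol → 2655 eq of alkalinity.
(b) As CaCO₃: 2655 eq × 50 g/eq = 132,700 g.
(b) Rise: 132,700 g / 1,710,000 L × 1000 = 77.62 mg/L.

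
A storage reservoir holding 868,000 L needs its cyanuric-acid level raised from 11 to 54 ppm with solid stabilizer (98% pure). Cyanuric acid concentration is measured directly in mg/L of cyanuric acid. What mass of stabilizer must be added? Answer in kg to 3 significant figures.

CYA to add: (54 − 11) = 43 mg/L × 868,000 L = 37,320 g cyanuric acid.
At 98% purity: 37,320 / 0.98 = 38,090 g product.

38.1 kg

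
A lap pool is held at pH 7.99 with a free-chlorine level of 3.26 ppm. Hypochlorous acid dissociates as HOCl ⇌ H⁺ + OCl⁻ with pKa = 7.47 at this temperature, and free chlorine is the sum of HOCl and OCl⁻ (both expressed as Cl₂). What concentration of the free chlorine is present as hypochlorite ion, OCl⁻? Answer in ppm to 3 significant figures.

2.50 ppm

[OCl⁻]/[HOCl] = 10^(pH − pKa) = 10^(7.99 − 7.47) = 10^0.52 = 3.311.
Fraction as HOCl = 1 / (1 + 3.311) = 0.2319.
OCl⁻ = (1 − 0.2319) × 3.26 ppm = 2.504 ppm.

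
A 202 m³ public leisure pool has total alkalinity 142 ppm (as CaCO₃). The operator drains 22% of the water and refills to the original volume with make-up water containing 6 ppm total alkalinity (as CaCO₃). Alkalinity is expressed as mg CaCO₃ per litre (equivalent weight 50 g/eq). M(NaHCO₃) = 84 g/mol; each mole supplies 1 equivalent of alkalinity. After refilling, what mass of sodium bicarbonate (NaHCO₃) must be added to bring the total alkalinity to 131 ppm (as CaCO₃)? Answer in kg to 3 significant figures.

Volume: 202 m³ = 202,000 L.
After draining 22% and refilling: 142 × 0.78 + 6 × 0.22 = 112.08 ppm.
Deficit to target: 131 − 112.08 = 18.92 mg/L.
As CaCO₃: 18.92 mg/L × 202,000 L = 3822 g; ÷ 50 g/eq ÷ 1 = 76.44 mol NaHCO₃.
Mass: 76.44 × 84 = 6421 g.

6.42 kg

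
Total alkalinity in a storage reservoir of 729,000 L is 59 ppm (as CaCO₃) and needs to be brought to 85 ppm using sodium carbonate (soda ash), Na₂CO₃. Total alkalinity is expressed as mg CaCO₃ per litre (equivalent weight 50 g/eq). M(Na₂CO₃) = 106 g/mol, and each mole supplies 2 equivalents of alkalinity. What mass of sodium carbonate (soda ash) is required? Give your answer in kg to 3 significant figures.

Alkalinity to add: (85 − 59) = 26 mg/L as CaCO₃ × 729,000 L = 18,950 g as CaCO₃.
Equivalents: 18,950 g ÷ 50 g/eq = 379.1 eq.
Each mole of Na₂CO₃ supplies 2 eq, so 379.1 / 2 = 189.5 mol.
Mass: 189.5 mol × 106 g/mol = 20,090 g.

20.1 kg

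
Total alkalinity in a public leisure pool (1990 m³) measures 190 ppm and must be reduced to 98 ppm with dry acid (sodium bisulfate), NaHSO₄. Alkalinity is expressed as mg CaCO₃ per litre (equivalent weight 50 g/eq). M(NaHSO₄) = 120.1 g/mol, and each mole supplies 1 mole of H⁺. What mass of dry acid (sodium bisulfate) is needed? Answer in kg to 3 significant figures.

Volume: 1990 m³ = 1,990,000 L.
Alkalinity to neutralize: (190 − 98) = 92 mg/L as CaCO₃ × 1,990,000 L = 183,100 g as CaCO₃.
Equivalents of H⁺ required: 183,100 ÷ 50 g/eq = 3662 eq = 3662 mol NaHSO₄.
Mass of NaHSO₄: 3662 × 120.1 = 439,800 g.

440 kg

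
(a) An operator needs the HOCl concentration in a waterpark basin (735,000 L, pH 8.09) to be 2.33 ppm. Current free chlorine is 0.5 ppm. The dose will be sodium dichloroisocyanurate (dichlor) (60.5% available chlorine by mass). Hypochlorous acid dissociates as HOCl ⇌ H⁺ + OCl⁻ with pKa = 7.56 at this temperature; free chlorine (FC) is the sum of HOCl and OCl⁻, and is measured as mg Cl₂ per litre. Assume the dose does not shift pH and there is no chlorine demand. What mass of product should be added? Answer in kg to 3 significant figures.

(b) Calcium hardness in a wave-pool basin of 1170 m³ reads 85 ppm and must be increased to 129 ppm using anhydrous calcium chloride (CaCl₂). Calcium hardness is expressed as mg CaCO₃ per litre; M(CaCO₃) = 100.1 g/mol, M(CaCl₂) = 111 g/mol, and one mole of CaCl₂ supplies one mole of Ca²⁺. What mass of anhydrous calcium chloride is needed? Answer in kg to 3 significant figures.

(a) 11.8 kg; (b) 57.1 kg

(a) [OCl⁻]/[HOCl] = 10^(pH − pKa) = 10^(8.09 − 7.56) = 3.388; fraction as HOCl = 1/(1 + 3.388) = 0.2279.
(a) Free chlorine required for 2.33 ppm HOCl: 2.33 / 0.2279 = 10.23 ppm.
(a) FC to add: 10.23 − 0.5 = 9.725 mg/L as Cl₂.
(a) Cl₂ equivalent: 9.725 mg/L × 735,000 L = 7148 g.
(a) Product at 60.5% available Cl: 7148 / 0.605 = 11,810 g.

(b) Volume: 1170 m³ = 1,170,000 L.
(b) Hardness to add: (129 − 85) = 44 mg/L as CaCO₃ × 1,170,000 L = 51,480 g as CaCO₃.
(b) Moles of Ca²⁺ (1 mol Ca²⁺ ≡ 1 mol CaCO₃): 51,480 / 100.1 g/mol = 514.3 mol.
(b) Mass of CaCl₂: 514.3 × 111 = 57,090 g.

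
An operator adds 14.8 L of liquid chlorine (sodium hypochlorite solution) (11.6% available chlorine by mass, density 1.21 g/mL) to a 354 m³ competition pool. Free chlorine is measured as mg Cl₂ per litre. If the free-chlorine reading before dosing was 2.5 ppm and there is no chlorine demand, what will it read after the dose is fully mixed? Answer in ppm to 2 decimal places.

Volume: 354 m³ = 354,000 L.
Mass of solution: 14.8 L × 1000 mL/L × 1.21 g/mL = 17,910 g.
Available chlorine delivered: 17,910 g × 0.116 = 2077 g as Cl₂.
Concentration rise: 2077 g / 354,000 L = 5.868 mg/L = 5.87 ppm.
Final FC: 2.5 + 5.87 = 8.37 ppm.

8.37 ppm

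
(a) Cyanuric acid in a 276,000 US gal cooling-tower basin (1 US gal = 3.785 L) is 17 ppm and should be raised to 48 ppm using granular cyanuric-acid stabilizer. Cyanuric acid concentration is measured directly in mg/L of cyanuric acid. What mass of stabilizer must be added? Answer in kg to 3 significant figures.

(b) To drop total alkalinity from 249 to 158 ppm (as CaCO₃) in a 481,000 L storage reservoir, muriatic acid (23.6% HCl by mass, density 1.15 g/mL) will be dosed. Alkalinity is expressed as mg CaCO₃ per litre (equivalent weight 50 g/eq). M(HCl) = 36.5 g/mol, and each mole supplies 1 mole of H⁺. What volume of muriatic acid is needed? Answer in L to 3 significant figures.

(a) 32.4 kg; (b) 118 L

(a) Volume: 276,000 US gal × 3.785 L/gal = 1,044,660 L.
(a) CYA to add: (48 − 17) = 31 mg/L × 1,044,660 L = 32,380 g cyanuric acid.

(b) Alkalinity to neutralize: (249 − 158) = 91 mg/L as CaCO₃ × 481,000 L = 43,770 g as CaCO₃.
(b) Equivalents of H⁺ required: 43,770 ÷ 50 g/eq = 875.4 eq = 875.4 mol HCl.
(b) Mass of HCl: 875.4 × 36.5 = 31,950 g.
(b) Mass of 23.6% solution: 31,950 / 0.236 = 135,400 g.
(b) Volume: 135,400 g ÷ 1.15 g/mL = 117,700 mL.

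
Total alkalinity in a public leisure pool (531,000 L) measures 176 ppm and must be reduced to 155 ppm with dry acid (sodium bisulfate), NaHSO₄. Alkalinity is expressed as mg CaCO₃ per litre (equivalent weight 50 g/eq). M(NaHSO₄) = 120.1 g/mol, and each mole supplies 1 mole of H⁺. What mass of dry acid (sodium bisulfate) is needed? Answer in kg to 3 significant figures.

Alkalinity to neutralize: (176 − 155) = 21 mg/L as CaCO₃ × 531,000 L = 11,150 g as CaCO₃.
Equivalents of H⁺ required: 11,150 ÷ 50 g/eq = 223 eq = 223 mol NaHSO₄.
Mass of NaHSO₄: 223 × 120.1 = 26,780 g.

26.8 kg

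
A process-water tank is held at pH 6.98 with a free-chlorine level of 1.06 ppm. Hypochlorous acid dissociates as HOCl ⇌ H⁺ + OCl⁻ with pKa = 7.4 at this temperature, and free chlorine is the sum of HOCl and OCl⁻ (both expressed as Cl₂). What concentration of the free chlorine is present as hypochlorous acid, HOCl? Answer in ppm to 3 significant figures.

[OCl⁻]/[HOCl] = 10^(pH − pKa) = 10^(6.98 − 7.4) = 10^-0.42 = 0.3802.
Fraction as HOCl = 1 / (1 + 0.3802) = 0.7245.
HOCl = 0.7245 × 1.06 ppm = 0.768 ppm.

0.768 ppm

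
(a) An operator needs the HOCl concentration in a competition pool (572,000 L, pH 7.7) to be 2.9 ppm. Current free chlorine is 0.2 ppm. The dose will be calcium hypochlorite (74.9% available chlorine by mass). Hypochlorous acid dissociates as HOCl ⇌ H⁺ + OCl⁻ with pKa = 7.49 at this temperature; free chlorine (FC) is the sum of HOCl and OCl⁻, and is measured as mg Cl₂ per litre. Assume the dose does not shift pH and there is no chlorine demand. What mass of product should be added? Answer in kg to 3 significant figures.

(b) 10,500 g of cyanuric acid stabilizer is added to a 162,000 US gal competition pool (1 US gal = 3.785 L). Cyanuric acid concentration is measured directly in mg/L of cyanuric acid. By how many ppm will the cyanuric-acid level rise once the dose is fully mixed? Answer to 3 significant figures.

(a) [OCl⁻]/[HOCl] = 10^(pH − pKa) = 10^(7.7 − 7.49) = 1.622; fraction as HOCl = 1/(1 + 1.622) = 0.3814.
(a) Free chlorine required for 2.9 ppm HOCl: 2.9 / 0.3814 = 7.603 ppm.
(a) FC to add: 7.603 − 0.2 = 7.403 mg/L as Cl₂.
(a) Cl₂ equivalent: 7.403 mg/L × 572,000 L = 4235 g.
(a) Product at 74.9% available Cl: 4235 / 0.749 = 5654 g.

(b) Volume: 162,000 US gal × 3.785 L/gal = 613,170 L.
(b) Rise: 10,500 g / 613,170 L × 1000 = 17.12 mg/L.

(a) 5.65 kg; (b) 17.1 ppm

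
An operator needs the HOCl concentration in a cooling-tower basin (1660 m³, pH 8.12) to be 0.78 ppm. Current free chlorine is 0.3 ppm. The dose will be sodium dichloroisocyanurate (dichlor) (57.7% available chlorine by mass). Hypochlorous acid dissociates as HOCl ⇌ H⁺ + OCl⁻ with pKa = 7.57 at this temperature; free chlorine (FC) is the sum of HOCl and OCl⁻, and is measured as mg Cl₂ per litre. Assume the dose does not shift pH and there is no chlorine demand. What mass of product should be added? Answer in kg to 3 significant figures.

Volume: 1660 m³ = 1,660,000 L.
[OCl⁻]/[HOCl] = 10^(pH − pKa) = 10^(8.12 − 7.57) = 3.548; fraction as HOCl = 1/(1 + 3.548) = 0.2199.
Free chlorine required for 0.78 ppm HOCl: 0.78 / 0.2199 = 3.548 ppm.
FC to add: 3.548 − 0.3 = 3.248 mg/L as Cl₂.
Cl₂ equivalent: 3.248 mg/L × 1,660,000 L = 5391 g.
Product at 57.7% available Cl: 5391 / 0.577 = 9343 g.

9.34 kg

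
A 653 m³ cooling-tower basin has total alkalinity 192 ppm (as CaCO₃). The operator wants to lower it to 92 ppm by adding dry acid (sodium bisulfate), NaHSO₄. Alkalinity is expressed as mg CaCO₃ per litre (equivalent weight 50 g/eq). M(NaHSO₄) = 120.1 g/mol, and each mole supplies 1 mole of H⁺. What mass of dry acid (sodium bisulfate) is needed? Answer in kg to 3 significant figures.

Volume: 653 m³ = 653,000 L.
Alkalinity to neutralize: (192 − 92) = 100 mg/L as CaCO₃ × 653,000 L = 65,300 g as CaCO₃.
Equivalents of H⁺ required: 65,300 ÷ 50 g/eq = 1306 eq = 1306 mol NaHSO₄.
Mass of NaHSO₄: 1306 × 120.1 = 156,900 g.

157 kg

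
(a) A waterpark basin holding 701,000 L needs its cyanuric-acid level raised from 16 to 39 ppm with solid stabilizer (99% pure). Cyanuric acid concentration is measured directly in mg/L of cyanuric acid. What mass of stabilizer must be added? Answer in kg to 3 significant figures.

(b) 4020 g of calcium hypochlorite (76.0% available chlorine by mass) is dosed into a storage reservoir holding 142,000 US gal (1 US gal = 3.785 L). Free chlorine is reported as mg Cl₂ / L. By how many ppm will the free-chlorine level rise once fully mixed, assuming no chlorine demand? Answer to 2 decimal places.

(a) 16.3 kg; (b) 5.68 ppm

(a) CYA to add: (39 − 16) = 23 mg/L × 701,000 L = 16,120 g cyanuric acid.
(a) At 99% purity: 16,120 / 0.99 = 16,290 g product.

(b) Volume: 142,000 US gal × 3.785 L/gal = 537,470 L.
(b) Available chlorine delivered: 4020 g × 0.76 = 3055 g as Cl₂.
(b) Concentration rise: 3055 g / 537,470 L = 5.684 mg/L = 5.68 ppm.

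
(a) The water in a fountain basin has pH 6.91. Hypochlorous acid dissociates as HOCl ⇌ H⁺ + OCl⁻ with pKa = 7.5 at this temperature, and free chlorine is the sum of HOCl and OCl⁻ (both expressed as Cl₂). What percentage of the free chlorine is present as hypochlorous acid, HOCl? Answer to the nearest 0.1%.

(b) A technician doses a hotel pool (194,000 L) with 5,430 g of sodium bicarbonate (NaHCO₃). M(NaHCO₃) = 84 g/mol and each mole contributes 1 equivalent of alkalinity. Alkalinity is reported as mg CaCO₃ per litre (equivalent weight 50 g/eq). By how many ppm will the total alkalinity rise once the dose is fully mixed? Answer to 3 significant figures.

(a) 79.6%; (b) 16.7 ppm

(a) [OCl⁻]/[HOCl] = 10^(pH − pKa) = 10^(6.91 − 7.5) = 10^-0.59 = 0.257.
(a) Fraction as HOCl = 1 / (1 + 0.257) = 0.7955.

(b) Moles of NaHCO₃: 5,430 g ÷ 84 g/mol = 64.64 mol → 64.64 eq of alkalinity.
(b) As CaCO₃: 64.64 eq × 50 g/eq = 3232 g.
(b) Rise: 3232 g / 194,000 L × 1000 = 16.66 mg/L.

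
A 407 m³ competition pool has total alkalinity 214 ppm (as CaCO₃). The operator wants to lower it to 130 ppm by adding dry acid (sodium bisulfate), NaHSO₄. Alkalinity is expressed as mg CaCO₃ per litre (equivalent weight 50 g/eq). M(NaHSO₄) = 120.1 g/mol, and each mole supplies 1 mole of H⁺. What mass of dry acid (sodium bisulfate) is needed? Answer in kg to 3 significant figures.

82.1 kg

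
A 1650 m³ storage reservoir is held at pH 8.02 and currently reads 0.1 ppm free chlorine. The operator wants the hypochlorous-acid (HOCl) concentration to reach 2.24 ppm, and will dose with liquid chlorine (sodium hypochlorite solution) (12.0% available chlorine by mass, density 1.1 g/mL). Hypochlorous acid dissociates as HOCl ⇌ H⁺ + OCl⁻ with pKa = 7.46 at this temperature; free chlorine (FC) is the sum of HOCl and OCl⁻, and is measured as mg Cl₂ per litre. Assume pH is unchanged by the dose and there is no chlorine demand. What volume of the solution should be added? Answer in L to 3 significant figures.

Volume: 1650 m³ = 1,650,000 L.
[OCl⁻]/[HOCl] = 10^(pH − pKa) = 10^(8.02 − 7.46) = 3.631; fraction as HOCl = 1/(1 + 3.631) = 0.2159.
Free chlorine required for 2.24 ppm HOCl: 2.24 / 0.2159 = 10.37 ppm.
FC to add: 10.37 − 0.1 = 10.27 mg/L as Cl₂.
Cl₂ equivalent: 10.27 mg/L × 1,650,000 L = 16,950 g.
Product at 12.0% available Cl: 16,950 / 0.12 = 141,300 g.
Volume: 141,300 g ÷ 1.1 g/mL = 128,400 mL.

128 L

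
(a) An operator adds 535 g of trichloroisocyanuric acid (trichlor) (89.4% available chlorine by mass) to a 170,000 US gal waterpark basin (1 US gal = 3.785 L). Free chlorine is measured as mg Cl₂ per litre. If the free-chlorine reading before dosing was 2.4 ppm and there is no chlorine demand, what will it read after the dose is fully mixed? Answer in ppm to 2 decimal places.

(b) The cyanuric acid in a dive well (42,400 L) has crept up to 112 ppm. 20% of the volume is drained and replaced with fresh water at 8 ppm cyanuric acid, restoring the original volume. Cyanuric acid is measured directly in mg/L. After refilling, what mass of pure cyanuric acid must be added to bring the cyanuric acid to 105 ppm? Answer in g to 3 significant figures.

(a) 3.14 ppm; (b) 585 g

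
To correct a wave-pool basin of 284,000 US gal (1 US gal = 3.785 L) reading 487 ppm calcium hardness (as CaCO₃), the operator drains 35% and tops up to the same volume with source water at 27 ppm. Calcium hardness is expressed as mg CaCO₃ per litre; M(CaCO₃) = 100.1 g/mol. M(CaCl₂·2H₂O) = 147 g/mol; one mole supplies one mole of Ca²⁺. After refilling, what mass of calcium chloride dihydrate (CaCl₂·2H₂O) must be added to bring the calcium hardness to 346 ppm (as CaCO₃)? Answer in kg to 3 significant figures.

Volume: 284,000 US gal × 3.785 L/gal = 1,074,940 L.
After draining 35% and refilling: 487 × 0.65 + 27 × 0.35 = 326 ppm.
Deficit to target: 346 − 326 = 20 mg/L.
As CaCO₃: 20 mg/L × 1,074,940 L = 21,500 g; ÷ 100.1 = 214.8 mol Ca²⁺.
Mass: 214.8 × 147 = 31,570 g.

31.6 kg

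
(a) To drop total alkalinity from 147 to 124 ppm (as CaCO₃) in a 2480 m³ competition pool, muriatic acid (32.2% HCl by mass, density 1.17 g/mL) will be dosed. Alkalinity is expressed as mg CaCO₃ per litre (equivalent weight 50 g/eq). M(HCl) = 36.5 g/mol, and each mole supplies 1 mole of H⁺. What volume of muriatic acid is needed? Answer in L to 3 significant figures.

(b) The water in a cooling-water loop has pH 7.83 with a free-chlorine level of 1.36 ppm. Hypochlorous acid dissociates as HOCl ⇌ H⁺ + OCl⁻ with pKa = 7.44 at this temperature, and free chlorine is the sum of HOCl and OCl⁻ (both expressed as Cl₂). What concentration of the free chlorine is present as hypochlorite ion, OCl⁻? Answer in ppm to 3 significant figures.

(a) Volume: 2480 m³ = 2,480,000 L.
(a) Alkalinity to neutralize: (147 − 124) = 23 mg/L as CaCO₃ × 2,480,000 L = 57,040 g as CaCO₃.
(a) Equivalents of H⁺ required: 57,040 ÷ 50 g/eq = 1141 eq = 1141 mol HCl.
(a) Mass of HCl: 1141 × 36.5 = 41,640 g.
(a) Mass of 32.2% solution: 41,640 / 0.322 = 129,300 g.
(a) Volume: 129,300 g ÷ 1.17 g/mL = 110,500 mL.

(b) [OCl⁻]/[HOCl] = 10^(pH − pKa) = 10^(7.83 − 7.44) = 10^0.39 = 2.455.
(b) Fraction as HOCl = 1 / (1 + 2.455) = 0.2895.
(b) OCl⁻ = (1 − 0.2895) × 1.36 ppm = 0.9663 ppm.

(a) 111 L; (b) 0.966 ppm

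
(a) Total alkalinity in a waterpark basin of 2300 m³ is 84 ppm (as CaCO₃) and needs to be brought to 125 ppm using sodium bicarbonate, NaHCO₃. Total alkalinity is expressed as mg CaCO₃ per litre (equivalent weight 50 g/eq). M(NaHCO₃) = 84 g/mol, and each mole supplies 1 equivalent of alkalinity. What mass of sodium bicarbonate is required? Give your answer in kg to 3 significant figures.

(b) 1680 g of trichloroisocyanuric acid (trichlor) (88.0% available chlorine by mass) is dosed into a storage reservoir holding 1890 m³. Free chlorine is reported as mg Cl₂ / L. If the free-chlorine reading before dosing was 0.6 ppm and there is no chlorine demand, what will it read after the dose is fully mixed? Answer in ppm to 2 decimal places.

(a) Volume: 2300 m³ = 2,300,000 L.
(a) Alkalinity to add: (125 − 84) = 41 mg/L as CaCO₃ × 2,300,000 L = 94,300 g as CaCO₃.
(a) Equivalents: 94,300 g ÷ 50 g/eq = 1886 eq.
(a) NaHCO₃ supplies 1 eq per mole → 1886 mol.
(a) Mass: 1886 mol × 84 g/mol = 158,400 g.

(b) Volume: 1890 m³ = 1,890,000 L.
(b) Available chlorine delivered: 1680 g × 0.88 = 1478 g as Cl₂.
(b) Concentration rise: 1478 g / 1,890,000 L = 0.7822 mg/L = 0.78 ppm.
(b) Final FC: 0.6 + 0.78 = 1.38 ppm.

(a) 158 kg; (b) 1.38 ppm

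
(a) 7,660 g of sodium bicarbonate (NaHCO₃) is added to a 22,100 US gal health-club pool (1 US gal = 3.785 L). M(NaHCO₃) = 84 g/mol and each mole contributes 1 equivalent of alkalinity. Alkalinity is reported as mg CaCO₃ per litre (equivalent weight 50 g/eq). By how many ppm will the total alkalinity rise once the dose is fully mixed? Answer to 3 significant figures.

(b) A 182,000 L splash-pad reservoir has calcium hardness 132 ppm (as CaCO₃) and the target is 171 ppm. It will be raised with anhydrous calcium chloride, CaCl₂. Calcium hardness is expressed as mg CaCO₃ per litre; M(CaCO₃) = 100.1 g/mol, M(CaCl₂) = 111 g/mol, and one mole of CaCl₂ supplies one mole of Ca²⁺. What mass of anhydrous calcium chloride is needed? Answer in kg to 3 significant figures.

(a) Volume: 22,100 US gal × 3.785 L/gal = 83,648 L.
(a) Moles of NaHCO₃: 7,660 g ÷ 84 g/mol = 91.19 mol → 91.19 eq of alkalinity.
(a) As CaCO₃: 91.19 eq × 50 g/eq = 4560 g.
(a) Rise: 4560 g / 83,648 L × 1000 = 54.51 mg/L.

(b) Hardness to add: (171 − 132) = 39 mg/L as CaCO₃ × 182,000 L = 7098 g as CaCO₃.
(b) Moles of Ca²⁺ (1 mol Ca²⁺ ≡ 1 mol CaCO₃): 7098 / 100.1 g/mol = 70.91 mol.
(b) Mass of CaCl₂: 70.91 × 111 = 7871 g.

(a) 54.5 ppm; (b) 7.87 kg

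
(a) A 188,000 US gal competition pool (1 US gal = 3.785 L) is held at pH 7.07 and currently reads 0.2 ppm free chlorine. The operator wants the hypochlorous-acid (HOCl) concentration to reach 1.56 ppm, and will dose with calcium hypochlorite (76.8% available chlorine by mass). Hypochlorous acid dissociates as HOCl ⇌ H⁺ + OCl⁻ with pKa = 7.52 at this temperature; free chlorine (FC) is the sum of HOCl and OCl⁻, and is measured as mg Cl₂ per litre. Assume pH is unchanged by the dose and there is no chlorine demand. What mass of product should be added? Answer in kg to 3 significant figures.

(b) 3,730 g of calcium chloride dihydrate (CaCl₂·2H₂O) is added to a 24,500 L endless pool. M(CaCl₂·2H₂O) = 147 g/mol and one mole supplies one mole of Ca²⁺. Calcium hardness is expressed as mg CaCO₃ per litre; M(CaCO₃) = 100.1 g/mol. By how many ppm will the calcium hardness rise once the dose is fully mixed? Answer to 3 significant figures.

(a) 1.77 kg; (b) 104 ppm

(a) Volume: 188,000 US gal × 3.785 L/gal = 711,580 L.
(a) [OCl⁻]/[HOCl] = 10^(pH − pKa) = 10^(7.07 − 7.52) = 0.3548; fraction as HOCl = 1/(1 + 0.3548) = 0.7381.
(a) Free chlorine required for 1.56 ppm HOCl: 1.56 / 0.7381 = 2.114 ppm.
(a) FC to add: 2.114 − 0.2 = 1.914 mg/L as Cl₂.
(a) Cl₂ equivalent: 1.914 mg/L × 711,580 L = 1362 g.
(a) Product at 76.8% available Cl: 1362 / 0.768 = 1773 g.

(b) Moles of Ca²⁺: 3,730 g ÷ 147 g/mol = 25.37 mol.
(b) As CaCO₃: 25.37 mol × 100.1 g/mol = 2540 g.
(b) Rise: 2540 g / 24,500 L × 1000 = 103.7 mg/L.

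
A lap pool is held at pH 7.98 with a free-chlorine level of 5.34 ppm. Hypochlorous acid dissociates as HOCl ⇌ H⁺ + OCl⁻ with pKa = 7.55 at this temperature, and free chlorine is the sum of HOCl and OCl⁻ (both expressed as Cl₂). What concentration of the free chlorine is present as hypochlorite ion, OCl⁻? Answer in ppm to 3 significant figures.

3.89 ppm

[OCl⁻]/[HOCl] = 10^(pH − pKa) = 10^(7.98 − 7.55) = 10^0.43 = 2.692.
Fraction as HOCl = 1 / (1 + 2.692) = 0.2709.
OCl⁻ = (1 − 0.2709) × 5.34 ppm = 3.893 ppm.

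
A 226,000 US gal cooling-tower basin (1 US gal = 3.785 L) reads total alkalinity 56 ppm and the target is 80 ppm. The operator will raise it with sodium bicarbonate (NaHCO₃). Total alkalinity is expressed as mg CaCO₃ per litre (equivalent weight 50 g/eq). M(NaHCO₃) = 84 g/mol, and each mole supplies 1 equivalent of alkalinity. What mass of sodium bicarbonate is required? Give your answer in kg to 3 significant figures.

34.5 kg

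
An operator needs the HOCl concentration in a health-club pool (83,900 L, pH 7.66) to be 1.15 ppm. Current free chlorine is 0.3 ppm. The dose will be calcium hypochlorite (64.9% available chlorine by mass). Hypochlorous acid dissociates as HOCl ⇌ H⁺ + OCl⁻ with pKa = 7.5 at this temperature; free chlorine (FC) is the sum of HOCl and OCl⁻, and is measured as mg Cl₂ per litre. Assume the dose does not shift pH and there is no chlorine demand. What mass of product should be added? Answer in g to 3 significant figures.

325 g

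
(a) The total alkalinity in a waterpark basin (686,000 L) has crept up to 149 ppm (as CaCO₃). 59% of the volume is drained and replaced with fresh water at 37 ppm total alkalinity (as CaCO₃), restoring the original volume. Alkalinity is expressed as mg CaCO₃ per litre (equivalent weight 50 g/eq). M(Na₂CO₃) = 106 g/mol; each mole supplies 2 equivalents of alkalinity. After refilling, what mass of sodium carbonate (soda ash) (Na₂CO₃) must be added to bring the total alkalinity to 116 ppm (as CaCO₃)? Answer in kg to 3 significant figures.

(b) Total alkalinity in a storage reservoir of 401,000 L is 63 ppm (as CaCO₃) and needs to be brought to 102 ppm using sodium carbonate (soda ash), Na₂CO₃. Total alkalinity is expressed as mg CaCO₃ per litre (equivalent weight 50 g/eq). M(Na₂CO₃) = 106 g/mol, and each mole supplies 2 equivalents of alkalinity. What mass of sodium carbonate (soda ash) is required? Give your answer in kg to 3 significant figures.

(a) After draining 59% and refilling: 149 × 0.41 + 37 × 0.59 = 82.92 ppm.
(a) Deficit to target: 116 − 82.92 = 33.08 mg/L.
(a) As CaCO₃: 33.08 mg/L × 686,000 L = 22,690 g; ÷ 50 g/eq ÷ 2 = 226.9 mol Na₂CO₃.
(a) Mass: 226.9 × 106 = 24,050 g.

(b) Alkalinity to add: (102 − 63) = 39 mg/L as CaCO₃ × 401,000 L = 15,640 g as CaCO₃.
(b) Equivalents: 15,640 g ÷ 50 g/eq = 312.8 eq.
(b) Each mole of Na₂CO₃ supplies 2 eq, so 312.8 / 2 = 156.4 mol.
(b) Mass: 156.4 mol × 106 g/mol = 16,580 g.

(a) 24.1 kg; (b) 16.6 kg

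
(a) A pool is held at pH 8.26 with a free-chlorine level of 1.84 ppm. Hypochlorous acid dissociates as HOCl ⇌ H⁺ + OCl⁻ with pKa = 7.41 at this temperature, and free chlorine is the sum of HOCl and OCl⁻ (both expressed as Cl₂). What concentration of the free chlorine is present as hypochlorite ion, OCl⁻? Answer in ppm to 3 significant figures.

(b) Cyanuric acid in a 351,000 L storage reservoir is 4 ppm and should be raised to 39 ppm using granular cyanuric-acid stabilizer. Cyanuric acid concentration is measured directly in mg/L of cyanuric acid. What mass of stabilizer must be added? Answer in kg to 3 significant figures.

(a) 1.61 ppm; (b) 12.3 kg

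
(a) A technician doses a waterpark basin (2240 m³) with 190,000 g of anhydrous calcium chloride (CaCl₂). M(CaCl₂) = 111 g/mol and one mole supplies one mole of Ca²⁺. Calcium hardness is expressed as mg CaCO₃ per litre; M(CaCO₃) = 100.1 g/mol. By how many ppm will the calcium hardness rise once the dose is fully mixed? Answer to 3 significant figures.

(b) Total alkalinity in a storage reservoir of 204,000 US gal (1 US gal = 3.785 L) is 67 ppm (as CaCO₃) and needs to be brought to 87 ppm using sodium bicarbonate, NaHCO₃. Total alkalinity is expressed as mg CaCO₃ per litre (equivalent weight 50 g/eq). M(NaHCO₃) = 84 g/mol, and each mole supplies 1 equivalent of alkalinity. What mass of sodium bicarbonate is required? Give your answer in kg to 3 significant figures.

(a) Volume: 2240 m³ = 2,240,000 L.
(a) Moles of Ca²⁺: 190,000 g ÷ 111 g/mol = 1712 mol.
(a) As CaCO₃: 1712 mol × 100.1 g/mol = 171,300 g.
(a) Rise: 171,300 g / 2,240,000 L × 1000 = 76.49 mg/L.

(b) Volume: 204,000 US gal × 3.785 L/gal = 772,140 L.
(b) Alkalinity to add: (87 − 67) = 20 mg/L as CaCO₃ × 772,140 L = 15,440 g as CaCO₃.
(b) Equivalents: 15,440 g ÷ 50 g/eq = 308.9 eq.
(b) NaHCO₃ supplies 1 eq per mole → 308.9 mol.
(b) Mass: 308.9 mol × 84 g/mol = 25,940 g.

(a) 76.5 ppm; (b) 25.9 kg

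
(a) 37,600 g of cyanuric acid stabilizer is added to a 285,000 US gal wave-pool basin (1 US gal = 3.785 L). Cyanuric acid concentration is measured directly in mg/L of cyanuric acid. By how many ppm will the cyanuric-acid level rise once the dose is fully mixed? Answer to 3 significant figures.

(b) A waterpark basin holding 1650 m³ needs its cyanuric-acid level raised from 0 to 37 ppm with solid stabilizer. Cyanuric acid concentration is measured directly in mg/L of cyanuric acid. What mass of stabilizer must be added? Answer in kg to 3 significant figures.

(a) Volume: 285,000 US gal × 3.785 L/gal = 1,078,725 L.
(a) Rise: 37,600 g / 1,078,725 L × 1000 = 34.86 mg/L.

(b) Volume: 1650 m³ = 1,650,000 L.
(b) CYA to add: (37 − 0) = 37 mg/L × 1,650,000 L = 61,050 g cyanuric acid.

(a) 34.9 ppm; (b) 61.0 kg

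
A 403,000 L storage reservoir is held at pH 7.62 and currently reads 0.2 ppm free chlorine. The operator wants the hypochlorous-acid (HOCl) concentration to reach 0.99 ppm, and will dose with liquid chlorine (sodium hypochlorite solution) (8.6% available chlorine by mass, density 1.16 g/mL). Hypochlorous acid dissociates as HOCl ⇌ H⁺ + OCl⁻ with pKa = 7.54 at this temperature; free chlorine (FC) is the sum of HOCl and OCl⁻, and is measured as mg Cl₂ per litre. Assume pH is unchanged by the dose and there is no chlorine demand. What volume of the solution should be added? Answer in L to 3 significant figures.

8.00 L

[OCl⁻]/[HOCl] = 10^(pH − pKa) = 10^(7.62 − 7.54) = 1.202; fraction as HOCl = 1/(1 + 1.202) = 0.4541.
Free chlorine required for 0.99 ppm HOCl: 0.99 / 0.4541 = 2.18 ppm.
FC to add: 2.18 − 0.2 = 1.98 mg/L as Cl₂.
Cl₂ equivalent: 1.98 mg/L × 403,000 L = 798 g.
Product at 8.6% available Cl: 798 / 0.086 = 9280 g.
Volume: 9280 g ÷ 1.16 g/mL = 8000 mL.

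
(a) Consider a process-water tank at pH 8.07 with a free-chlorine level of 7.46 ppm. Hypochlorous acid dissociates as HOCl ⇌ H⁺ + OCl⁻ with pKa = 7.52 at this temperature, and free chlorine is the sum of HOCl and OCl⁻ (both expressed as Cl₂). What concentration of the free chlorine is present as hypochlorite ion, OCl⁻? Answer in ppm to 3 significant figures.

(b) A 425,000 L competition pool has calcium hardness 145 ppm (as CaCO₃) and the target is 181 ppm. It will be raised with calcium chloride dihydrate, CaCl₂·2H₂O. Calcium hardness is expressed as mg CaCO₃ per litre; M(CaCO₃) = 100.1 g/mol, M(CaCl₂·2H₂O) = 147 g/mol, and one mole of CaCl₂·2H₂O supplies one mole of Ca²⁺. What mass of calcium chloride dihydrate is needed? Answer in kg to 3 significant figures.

(a) 5.82 ppm; (b) 22.5 kg

(a) [OCl⁻]/[HOCl] = 10^(pH − pKa) = 10^(8.07 − 7.52) = 10^0.55 = 3.548.
(a) Fraction as HOCl = 1 / (1 + 3.548) = 0.2199.
(a) OCl⁻ = (1 − 0.2199) × 7.46 ppm = 5.82 ppm.

(b) Hardness to add: (181 − 145) = 36 mg/L as CaCO₃ × 425,000 L = 15,300 g as CaCO₃.
(b) Moles of Ca²⁺ (1 mol Ca²⁺ ≡ 1 mol CaCO₃): 15,300 / 100.1 g/mol = 152.8 mol.
(b) Mass of CaCl₂·2H₂O: 152.8 × 147 = 22,470 g.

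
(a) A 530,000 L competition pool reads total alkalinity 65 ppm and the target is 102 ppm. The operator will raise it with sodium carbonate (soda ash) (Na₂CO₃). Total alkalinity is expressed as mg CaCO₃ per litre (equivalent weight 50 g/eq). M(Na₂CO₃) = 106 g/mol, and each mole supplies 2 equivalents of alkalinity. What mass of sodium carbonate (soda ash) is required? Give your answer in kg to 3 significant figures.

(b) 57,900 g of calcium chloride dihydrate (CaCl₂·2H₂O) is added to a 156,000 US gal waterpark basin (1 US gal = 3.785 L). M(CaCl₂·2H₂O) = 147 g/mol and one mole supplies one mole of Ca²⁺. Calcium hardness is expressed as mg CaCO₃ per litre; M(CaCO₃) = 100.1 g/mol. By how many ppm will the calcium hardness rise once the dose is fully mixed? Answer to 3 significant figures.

(a) 20.8 kg; (b) 66.8 ppm

(a) Alkalinity to add: (102 − 65) = 37 mg/L as CaCO₃ × 530,000 L = 19,610 g as CaCO₃.
(a) Equivalents: 19,610 g ÷ 50 g/eq = 392.2 eq.
(a) Each mole of Na₂CO₃ supplies 2 eq, so 392.2 / 2 = 196.1 mol.
(a) Mass: 196.1 mol × 106 g/mol = 20,790 g.

(b) Volume: 156,000 US gal × 3.785 L/gal = 590,460 L.
(b) Moles of Ca²⁺: 57,900 g ÷ 147 g/mol = 393.9 mol.
(b) As CaCO₃: 393.9 mol × 100.1 g/mol = 39,430 g.
(b) Rise: 39,430 g / 590,460 L × 1000 = 66.77 mg/L.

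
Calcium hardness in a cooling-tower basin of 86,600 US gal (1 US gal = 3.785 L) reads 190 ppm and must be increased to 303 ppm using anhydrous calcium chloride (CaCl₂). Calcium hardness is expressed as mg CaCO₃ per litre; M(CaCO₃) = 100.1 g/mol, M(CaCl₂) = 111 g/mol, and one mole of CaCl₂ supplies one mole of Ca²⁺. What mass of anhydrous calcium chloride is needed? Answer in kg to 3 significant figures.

41.1 kg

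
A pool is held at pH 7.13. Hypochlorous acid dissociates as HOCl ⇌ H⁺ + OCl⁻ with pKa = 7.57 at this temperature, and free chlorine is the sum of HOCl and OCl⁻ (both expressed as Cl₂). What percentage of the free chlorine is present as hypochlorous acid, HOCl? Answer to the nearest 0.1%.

[OCl⁻]/[HOCl] = 10^(pH − pKa) = 10^(7.13 − 7.57) = 10^-0.44 = 0.3631.
Fraction as HOCl = 1 / (1 + 0.3631) = 0.7336.

73.4%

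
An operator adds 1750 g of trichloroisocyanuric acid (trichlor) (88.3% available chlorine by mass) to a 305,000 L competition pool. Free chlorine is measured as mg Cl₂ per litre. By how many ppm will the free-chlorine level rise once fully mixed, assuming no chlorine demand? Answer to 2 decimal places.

Available chlorine delivered: 1750 g × 0.883 = 1545 g as Cl₂.
Concentration rise: 1545 g / 305,000 L = 5.066 mg/L = 5.07 ppm.

5.07 ppm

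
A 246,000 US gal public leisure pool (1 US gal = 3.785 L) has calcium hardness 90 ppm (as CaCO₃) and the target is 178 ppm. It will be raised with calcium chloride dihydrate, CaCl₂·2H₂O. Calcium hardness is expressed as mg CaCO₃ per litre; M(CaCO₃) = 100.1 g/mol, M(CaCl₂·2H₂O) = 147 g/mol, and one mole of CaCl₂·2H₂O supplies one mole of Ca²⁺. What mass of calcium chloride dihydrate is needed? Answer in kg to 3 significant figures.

Volume: 246,000 US gal × 3.785 L/gal = 931,110 L.
Hardness to add: (178 − 90) = 88 mg/L as CaCO₃ × 931,110 L = 81,940 g as CaCO₃.
Moles of Ca²⁺ (1 mol Ca²⁺ ≡ 1 mol CaCO₃): 81,940 / 100.1 g/mol = 818.6 mol.
Mass of CaCl₂·2H₂O: 818.6 × 147 = 120,300 g.

120 kg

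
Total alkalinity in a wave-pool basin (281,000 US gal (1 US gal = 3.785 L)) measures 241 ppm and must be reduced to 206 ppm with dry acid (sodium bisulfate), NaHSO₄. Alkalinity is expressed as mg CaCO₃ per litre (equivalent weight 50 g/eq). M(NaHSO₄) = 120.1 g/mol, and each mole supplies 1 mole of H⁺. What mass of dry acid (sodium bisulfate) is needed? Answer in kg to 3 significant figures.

89.4 kg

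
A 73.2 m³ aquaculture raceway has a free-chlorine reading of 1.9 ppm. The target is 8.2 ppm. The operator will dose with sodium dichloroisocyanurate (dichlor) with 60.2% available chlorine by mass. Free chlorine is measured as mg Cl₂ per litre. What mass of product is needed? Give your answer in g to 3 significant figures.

Volume: 73.2 m³ = 73,200 L.
Chlorine deficit: 8.2 − 1.9 = 6.3 ppm = 6.3 mg/L as Cl₂.
Cl₂ equivalent needed: 6.3 mg/L × 73,200 L = 461,200 mg = 461.2 g.
Product at 60.2% available chlorine: 461.2 / 0.602 = 766 g.

766 g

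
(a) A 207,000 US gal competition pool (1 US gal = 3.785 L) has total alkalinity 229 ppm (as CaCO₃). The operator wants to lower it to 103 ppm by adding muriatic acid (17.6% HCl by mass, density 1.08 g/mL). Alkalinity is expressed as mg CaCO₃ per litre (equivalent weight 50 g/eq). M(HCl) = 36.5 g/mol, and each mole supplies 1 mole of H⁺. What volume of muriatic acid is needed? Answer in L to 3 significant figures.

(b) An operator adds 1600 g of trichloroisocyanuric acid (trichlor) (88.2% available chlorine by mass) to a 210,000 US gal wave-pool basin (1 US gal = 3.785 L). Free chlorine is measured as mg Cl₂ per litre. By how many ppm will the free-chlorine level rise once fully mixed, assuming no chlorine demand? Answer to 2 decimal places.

(a) Volume: 207,000 US gal × 3.785 L/gal = 783,495 L.
(a) Alkalinity to neutralize: (229 − 103) = 126 mg/L as CaCO₃ × 783,495 L = 98,720 g as CaCO₃.
(a) Equivalents of H⁺ required: 98,720 ÷ 50 g/eq = 1974 eq = 1974 mol HCl.
(a) Mass of HCl: 1974 × 36.5 = 72,070 g.
(a) Mass of 17.6% solution: 72,070 / 0.176 = 409,500 g.
(a) Volume: 409,500 g ÷ 1.08 g/mL = 379,100 mL.

(b) Volume: 210,000 US gal × 3.785 L/gal = 794,850 L.
(b) Available chlorine delivered: 1600 g × 0.882 = 1411 g as Cl₂.
(b) Concentration rise: 1411 g / 794,850 L = 1.775 mg/L = 1.78 ppm.

(a) 379 L; (b) 1.78 ppm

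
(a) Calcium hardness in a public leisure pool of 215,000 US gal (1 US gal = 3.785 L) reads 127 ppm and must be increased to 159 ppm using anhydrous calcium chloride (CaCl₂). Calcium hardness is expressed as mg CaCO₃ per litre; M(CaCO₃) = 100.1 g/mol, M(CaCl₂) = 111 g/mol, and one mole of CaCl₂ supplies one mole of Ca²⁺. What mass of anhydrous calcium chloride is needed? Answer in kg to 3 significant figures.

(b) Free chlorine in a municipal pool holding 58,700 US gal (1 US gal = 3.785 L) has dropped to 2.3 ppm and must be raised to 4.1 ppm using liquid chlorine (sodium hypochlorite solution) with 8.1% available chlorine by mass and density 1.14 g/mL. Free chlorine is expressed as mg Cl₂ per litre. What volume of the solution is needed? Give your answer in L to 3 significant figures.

(a) Volume: 215,000 US gal × 3.785 L/gal = 813,775 L.
(a) Hardness to add: (159 − 127) = 32 mg/L as CaCO₃ × 813,775 L = 26,040 g as CaCO₃.
(a) Moles of Ca²⁺ (1 mol Ca²⁺ ≡ 1 mol CaCO₃): 26,040 / 100.1 g/mol = 260.1 mol.
(a) Mass of CaCl₂: 260.1 × 111 = 28,880 g.

(b) Volume: 58,700 US gal × 3.785 L/gal = 222,180 L.
(b) Chlorine deficit: 4.1 − 2.3 = 1.8 ppm = 1.8 mg/L as Cl₂.
(b) Cl₂ equivalent needed: 1.8 mg/L × 222,180 L = 399,900 mg = 399.9 g.
(b) Product at 8.1% available chlorine: 399.9 / 0.081 = 4937 g.
(b) Volume at density 1.14 g/mL: 4937 g ÷ 1.14 g/mL = 4331 mL.

(a) 28.9 kg; (b) 4.33 L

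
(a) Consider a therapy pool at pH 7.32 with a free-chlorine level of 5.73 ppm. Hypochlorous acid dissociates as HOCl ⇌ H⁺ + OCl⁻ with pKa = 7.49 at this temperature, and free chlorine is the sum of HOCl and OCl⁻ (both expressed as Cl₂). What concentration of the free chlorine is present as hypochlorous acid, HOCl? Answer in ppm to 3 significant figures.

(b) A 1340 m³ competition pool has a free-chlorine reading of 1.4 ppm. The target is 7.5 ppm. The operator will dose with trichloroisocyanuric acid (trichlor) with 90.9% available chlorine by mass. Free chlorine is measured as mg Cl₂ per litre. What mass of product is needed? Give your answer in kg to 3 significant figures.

(a) [OCl⁻]/[HOCl] = 10^(pH − pKa) = 10^(7.32 − 7.49) = 10^-0.17 = 0.6761.
(a) Fraction as HOCl = 1 / (1 + 0.6761) = 0.5966.
(a) HOCl = 0.5966 × 5.73 ppm = 3.419 ppm.

(b) Volume: 1340 m³ = 1,340,000 L.
(b) Chlorine deficit: 7.5 − 1.4 = 6.1 ppm = 6.1 mg/L as Cl₂.
(b) Cl₂ equivalent needed: 6.1 mg/L × 1,340,000 L = 8,174,000 mg = 8174 g.
(b) Product at 90.9% available chlorine: 8174 / 0.909 = 8992 g.

(a) 3.42 ppm; (b) 8.99 kg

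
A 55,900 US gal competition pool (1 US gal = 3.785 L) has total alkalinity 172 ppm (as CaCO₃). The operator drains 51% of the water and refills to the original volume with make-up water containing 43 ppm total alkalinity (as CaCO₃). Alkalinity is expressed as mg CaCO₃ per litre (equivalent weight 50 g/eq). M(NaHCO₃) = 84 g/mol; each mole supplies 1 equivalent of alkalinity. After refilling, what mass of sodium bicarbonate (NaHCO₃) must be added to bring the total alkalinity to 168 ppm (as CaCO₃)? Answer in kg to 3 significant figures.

Volume: 55,900 US gal × 3.785 L/gal = 211,582 L.
After draining 51% and refilling: 172 × 0.49 + 43 × 0.51 = 106.21 ppm.
Deficit to target: 168 − 106.21 = 61.79 mg/L.
As CaCO₃: 61.79 mg/L × 211,582 L = 13,070 g; ÷ 50 g/eq ÷ 1 = 261.5 mol NaHCO₃.
Mass: 261.5 × 84 = 21,960 g.

22.0 kg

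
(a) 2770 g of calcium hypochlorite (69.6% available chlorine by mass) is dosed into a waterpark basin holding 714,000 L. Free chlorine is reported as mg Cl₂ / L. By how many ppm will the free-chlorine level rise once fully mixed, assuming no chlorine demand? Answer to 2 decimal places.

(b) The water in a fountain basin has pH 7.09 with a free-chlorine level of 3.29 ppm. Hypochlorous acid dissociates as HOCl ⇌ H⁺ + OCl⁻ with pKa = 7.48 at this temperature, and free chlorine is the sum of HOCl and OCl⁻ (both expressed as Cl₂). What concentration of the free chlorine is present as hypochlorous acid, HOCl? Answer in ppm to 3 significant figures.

(a) Available chlorine delivered: 2770 g × 0.696 = 1928 g as Cl₂.
(a) Concentration rise: 1928 g / 714,000 L = 2.7 mg/L = 2.70 ppm.

(b) [OCl⁻]/[HOCl] = 10^(pH − pKa) = 10^(7.09 − 7.48) = 10^-0.39 = 0.4074.
(b) Fraction as HOCl = 1 / (1 + 0.4074) = 0.7105.
(b) HOCl = 0.7105 × 3.29 ppm = 2.338 ppm.

(a) 2.70 ppm; (b) 2.34 ppm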